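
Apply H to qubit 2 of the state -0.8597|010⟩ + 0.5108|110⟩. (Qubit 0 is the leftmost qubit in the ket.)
-0.6079|010⟩ - 0.6079|011⟩ + 0.3612|110⟩ + 0.3612|111⟩

H on qubit 2 mixes each pair of kets that differ only in qubit 2: amplitudes (a, b) of (|…0…⟩, |…1…⟩) become ((a + b)/√2, (a − b)/√2). Kets absent from the input have amplitude 0.
(|010⟩, |011⟩): (a, b) = (-0.8597, 0) → (-0.6079, -0.6079)
(|110⟩, |111⟩): (a, b) = (0.5108, 0) → (0.3612, 0.3612)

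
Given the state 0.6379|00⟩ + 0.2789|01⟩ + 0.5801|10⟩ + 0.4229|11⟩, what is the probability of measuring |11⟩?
0.1788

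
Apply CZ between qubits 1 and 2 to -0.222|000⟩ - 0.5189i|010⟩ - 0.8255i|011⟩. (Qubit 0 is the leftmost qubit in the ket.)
-0.222|000⟩ - 0.5189i|010⟩ + 0.8255i|011⟩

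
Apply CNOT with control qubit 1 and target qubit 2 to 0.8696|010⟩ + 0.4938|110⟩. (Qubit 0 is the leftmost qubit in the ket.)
0.8696|011⟩ + 0.4938|111⟩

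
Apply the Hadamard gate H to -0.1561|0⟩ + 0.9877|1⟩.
0.588|0⟩ - 0.8088|1⟩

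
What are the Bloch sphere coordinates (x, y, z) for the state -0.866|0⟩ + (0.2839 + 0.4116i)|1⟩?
(-0.4917, -0.7129, 0.4999)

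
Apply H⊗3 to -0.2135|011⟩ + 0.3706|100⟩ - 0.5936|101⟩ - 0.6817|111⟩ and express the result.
-0.3953|000⟩ + 0.6574|001⟩ + 0.2377|010⟩ + 0.0244|011⟩ + 0.2444|100⟩ - 0.5064|101⟩ - 0.08669|110⟩ - 0.1754|111⟩

H⊗3 gives amp(|y⟩) = (1/2√2) Σ_x (−1)^(x·y) amp(|x⟩), where x·y is the number of positions in which both x and y have a 1.
|000⟩: (-0.2135 + 0.3706 - 0.5936 - 0.6817)/(2√2) = -0.3953
|001⟩: (0.2135 + 0.3706 + 0.5936 + 0.6817)/(2√2) = 0.6574
|010⟩: (0.2135 + 0.3706 - 0.5936 + 0.6817)/(2√2) = 0.2377
|011⟩: (-0.2135 + 0.3706 + 0.5936 - 0.6817)/(2√2) = 0.0244
|100⟩: (-0.2135 - 0.3706 + 0.5936 + 0.6817)/(2√2) = 0.2444
|101⟩: (0.2135 - 0.3706 - 0.5936 - 0.6817)/(2√2) = -0.5064
|110⟩: (0.2135 - 0.3706 + 0.5936 - 0.6817)/(2√2) = -0.08669
|111⟩: (-0.2135 - 0.3706 - 0.5936 + 0.6817)/(2√2) = -0.1754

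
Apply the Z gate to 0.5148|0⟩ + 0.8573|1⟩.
0.5148|0⟩ - 0.8573|1⟩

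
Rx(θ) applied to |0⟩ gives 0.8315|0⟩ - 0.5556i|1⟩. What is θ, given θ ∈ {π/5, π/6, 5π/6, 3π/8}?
3π/8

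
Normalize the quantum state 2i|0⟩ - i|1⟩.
0.8944i|0⟩ - (1/√5)i|1⟩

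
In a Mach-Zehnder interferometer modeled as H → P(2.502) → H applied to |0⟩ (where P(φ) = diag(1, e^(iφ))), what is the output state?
(0.09883 + 0.2984i)|0⟩ + (0.9012 - 0.2984i)|1⟩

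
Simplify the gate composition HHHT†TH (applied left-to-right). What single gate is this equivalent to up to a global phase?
I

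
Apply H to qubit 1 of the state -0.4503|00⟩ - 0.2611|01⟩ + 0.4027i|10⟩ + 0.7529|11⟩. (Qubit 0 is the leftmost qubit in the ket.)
-0.503|00⟩ - 0.1338|01⟩ + (0.5324 + 0.2848i)|10⟩ + (-0.5324 + 0.2848i)|11⟩

H on qubit 1 mixes each pair of kets that differ only in qubit 1: amplitudes (a, b) of (|…0…⟩, |…1…⟩) become ((a + b)/√2, (a − b)/√2). Kets absent from the input have amplitude 0.
(|00⟩, |01⟩): (a, b) = (-0.4503, -0.2611) → (-0.503, -0.1338)
(|10⟩, |11⟩): (a, b) = (0.4027i, 0.7529) → ((0.5324 + 0.2848i), (-0.5324 + 0.2848i))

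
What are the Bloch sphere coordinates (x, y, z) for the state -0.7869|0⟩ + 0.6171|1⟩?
(-0.9712, 0, 0.2384)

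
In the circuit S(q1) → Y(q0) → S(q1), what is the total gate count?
3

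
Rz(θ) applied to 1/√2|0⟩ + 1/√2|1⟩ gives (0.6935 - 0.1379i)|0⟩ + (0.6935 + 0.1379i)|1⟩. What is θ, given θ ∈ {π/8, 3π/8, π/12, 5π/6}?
π/8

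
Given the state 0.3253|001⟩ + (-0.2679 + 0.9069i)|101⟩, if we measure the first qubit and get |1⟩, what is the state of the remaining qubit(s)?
(-0.2833 + 0.959i)|01⟩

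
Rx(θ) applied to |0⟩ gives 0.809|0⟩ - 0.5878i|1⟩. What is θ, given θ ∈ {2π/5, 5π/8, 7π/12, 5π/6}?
2π/5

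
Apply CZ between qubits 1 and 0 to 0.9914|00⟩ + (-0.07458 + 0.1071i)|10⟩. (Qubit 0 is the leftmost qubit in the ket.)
0.9914|00⟩ + (-0.07458 + 0.1071i)|10⟩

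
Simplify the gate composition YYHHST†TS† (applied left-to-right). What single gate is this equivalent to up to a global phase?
I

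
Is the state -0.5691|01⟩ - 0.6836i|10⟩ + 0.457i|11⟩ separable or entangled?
Entangled

Writing the state as a|00⟩ + b|01⟩ + c|10⟩ + d|11⟩, it is a product state iff ad − bc = 0.
Here (a, b, c, d) = (0, -0.5691, -0.6836i, 0.457i): ad − bc = (0)(0.457i) − (-0.5691)(-0.6836i) = -0.389i ≠ 0, so the state is entangled.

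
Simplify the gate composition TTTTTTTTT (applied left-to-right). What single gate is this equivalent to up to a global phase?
T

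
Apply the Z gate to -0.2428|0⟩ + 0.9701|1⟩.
-0.2428|0⟩ - 0.9701|1⟩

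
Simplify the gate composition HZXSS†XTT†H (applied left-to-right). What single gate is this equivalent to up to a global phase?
X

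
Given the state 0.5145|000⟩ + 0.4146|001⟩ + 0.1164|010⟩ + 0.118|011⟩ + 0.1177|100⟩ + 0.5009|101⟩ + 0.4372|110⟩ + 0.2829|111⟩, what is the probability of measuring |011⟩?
0.01392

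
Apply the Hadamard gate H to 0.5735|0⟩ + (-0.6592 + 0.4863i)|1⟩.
(-0.0606 + 0.3439i)|0⟩ + (0.8717 - 0.3439i)|1⟩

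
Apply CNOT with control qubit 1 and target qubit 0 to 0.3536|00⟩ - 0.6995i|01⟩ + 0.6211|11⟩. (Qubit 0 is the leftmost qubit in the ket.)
0.3536|00⟩ + 0.6211|01⟩ - 0.6995i|11⟩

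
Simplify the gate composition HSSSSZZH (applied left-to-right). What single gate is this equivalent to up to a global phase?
I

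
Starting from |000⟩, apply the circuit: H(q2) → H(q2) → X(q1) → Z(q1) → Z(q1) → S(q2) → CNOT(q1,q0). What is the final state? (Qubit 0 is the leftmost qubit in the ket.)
|110⟩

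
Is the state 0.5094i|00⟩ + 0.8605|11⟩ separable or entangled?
Entangled

Writing the state as a|00⟩ + b|01⟩ + c|10⟩ + d|11⟩, it is a product state iff ad − bc = 0.
Here (a, b, c, d) = (0.5094i, 0, 0, 0.8605): ad − bc = (0.5094i)(0.8605) − (0)(0) = 0.4383i ≠ 0, so the state is entangled.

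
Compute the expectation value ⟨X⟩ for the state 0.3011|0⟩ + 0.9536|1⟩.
0.5743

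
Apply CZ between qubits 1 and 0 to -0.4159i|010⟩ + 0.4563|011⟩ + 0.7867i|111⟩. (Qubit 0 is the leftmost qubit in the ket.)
-0.4159i|010⟩ + 0.4563|011⟩ - 0.7867i|111⟩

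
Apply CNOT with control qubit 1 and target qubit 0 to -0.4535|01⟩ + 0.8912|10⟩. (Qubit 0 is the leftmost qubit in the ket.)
0.8912|10⟩ - 0.4535|11⟩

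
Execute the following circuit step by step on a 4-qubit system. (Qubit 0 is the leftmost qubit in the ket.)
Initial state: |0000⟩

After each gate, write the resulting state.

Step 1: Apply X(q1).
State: |0100⟩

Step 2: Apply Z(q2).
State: |0100⟩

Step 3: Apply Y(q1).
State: -i|0000⟩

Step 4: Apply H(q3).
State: -(1/√2)i|0000⟩ - (1/√2)i|0001⟩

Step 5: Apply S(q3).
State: -(1/√2)i|0000⟩ + 1/√2|0001⟩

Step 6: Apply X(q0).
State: -(1/√2)i|1000⟩ + 1/√2|1001⟩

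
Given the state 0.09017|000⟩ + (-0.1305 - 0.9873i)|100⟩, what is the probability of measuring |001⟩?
0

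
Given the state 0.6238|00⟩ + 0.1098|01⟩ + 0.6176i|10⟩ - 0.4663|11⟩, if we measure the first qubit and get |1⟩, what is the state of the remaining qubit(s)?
0.7981i|0⟩ - 0.6026|1⟩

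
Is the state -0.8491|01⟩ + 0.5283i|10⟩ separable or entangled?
Entangled

Writing the state as a|00⟩ + b|01⟩ + c|10⟩ + d|11⟩, it is a product state iff ad − bc = 0.
Here (a, b, c, d) = (0, -0.8491, 0.5283i, 0): ad − bc = (0)(0) − (-0.8491)(0.5283i) = 0.4486i ≠ 0, so the state is entangled.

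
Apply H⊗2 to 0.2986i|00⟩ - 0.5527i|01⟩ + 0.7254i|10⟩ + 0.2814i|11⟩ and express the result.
0.3764i|00⟩ + 0.6477i|01⟩ - 0.6305i|10⟩ + 0.2037i|11⟩

H⊗2 gives amp(|y⟩) = (1/2) Σ_x (−1)^(x·y) amp(|x⟩), where x·y is the number of positions in which both x and y have a 1.
|00⟩: (0.2986i - 0.5527i + 0.7254i + 0.2814i)/2 = 0.3764i
|01⟩: (0.2986i + 0.5527i + 0.7254i - 0.2814i)/2 = 0.6477i
|10⟩: (0.2986i - 0.5527i - 0.7254i - 0.2814i)/2 = -0.6305i
|11⟩: (0.2986i + 0.5527i - 0.7254i + 0.2814i)/2 = 0.2037i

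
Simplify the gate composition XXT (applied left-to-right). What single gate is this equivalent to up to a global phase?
T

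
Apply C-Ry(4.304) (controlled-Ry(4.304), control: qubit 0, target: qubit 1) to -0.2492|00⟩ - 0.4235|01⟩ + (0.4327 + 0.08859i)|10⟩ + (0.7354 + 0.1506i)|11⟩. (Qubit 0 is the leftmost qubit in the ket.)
-0.2492|00⟩ - 0.4235|01⟩ + (-0.8522 - 0.1745i)|10⟩ + (-0.04211 - 0.00864i)|11⟩

C-Ry(4.304) leaves the control-|0⟩ kets |00⟩, |01⟩ unchanged and applies Ry(4.304) to qubit 1 on the control-|1⟩ pair (|10⟩, |11⟩).
Ry(4.304) = [[cos(θ/2), −sin(θ/2)], [sin(θ/2), cos(θ/2)]]; θ = 4.304, cos(θ/2) ≈ -0.54903, sin(θ/2) ≈ 0.835802.
With a = amp(|10⟩) = (0.4327 + 0.08859i) and b = amp(|11⟩) = (0.7354 + 0.1506i):
new amp(|10⟩) = (-0.54903)·a + (-0.835802)·b = (-0.8522 - 0.1745i)
new amp(|11⟩) = (0.835802)·a + (-0.54903)·b = (-0.04211 - 0.00864i)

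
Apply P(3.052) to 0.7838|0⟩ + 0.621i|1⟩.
0.7838|0⟩ + (-0.05556 - 0.6185i)|1⟩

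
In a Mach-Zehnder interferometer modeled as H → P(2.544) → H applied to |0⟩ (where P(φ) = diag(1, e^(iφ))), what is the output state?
(0.08665 + 0.2813i)|0⟩ + (0.9133 - 0.2813i)|1⟩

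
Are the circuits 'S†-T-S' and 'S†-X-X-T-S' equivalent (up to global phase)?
Yes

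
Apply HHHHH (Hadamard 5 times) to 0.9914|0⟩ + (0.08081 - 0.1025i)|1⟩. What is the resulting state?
(0.7582 - 0.07248i)|0⟩ + (0.6439 + 0.07248i)|1⟩

H² = I, so H^5 = H: a single Hadamard. With (a, b) = (0.9914, (0.08081 - 0.1025i)), H gives ((a + b)/√2, (a − b)/√2) = ((0.7582 - 0.07248i), (0.6439 + 0.07248i)).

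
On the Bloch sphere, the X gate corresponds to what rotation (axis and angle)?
Rotation by π around the x-axis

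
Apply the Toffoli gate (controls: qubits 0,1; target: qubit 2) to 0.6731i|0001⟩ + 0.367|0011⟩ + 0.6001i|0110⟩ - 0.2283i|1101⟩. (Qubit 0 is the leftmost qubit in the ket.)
0.6731i|0001⟩ + 0.367|0011⟩ + 0.6001i|0110⟩ - 0.2283i|1111⟩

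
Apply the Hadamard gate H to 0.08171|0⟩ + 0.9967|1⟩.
0.7626|0⟩ - 0.647|1⟩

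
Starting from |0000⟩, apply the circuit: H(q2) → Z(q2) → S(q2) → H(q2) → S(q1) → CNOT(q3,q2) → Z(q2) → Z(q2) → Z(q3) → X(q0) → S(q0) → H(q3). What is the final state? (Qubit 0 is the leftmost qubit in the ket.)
(1/√8 + (1/√8)i)|1000⟩ + (1/√8 + (1/√8)i)|1001⟩ + (-1/√8 + (1/√8)i)|1010⟩ + (-1/√8 + (1/√8)i)|1011⟩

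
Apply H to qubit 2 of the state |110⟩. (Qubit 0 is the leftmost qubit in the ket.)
1/√2|110⟩ + 1/√2|111⟩

H on qubit 2 mixes each pair of kets that differ only in qubit 2: amplitudes (a, b) of (|…0…⟩, |…1…⟩) become ((a + b)/√2, (a − b)/√2). Kets absent from the input have amplitude 0.
(|110⟩, |111⟩): (a, b) = (1, 0) → (1/√2, 1/√2)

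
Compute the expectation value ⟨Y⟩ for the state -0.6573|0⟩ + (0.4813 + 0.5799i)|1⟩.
-0.7623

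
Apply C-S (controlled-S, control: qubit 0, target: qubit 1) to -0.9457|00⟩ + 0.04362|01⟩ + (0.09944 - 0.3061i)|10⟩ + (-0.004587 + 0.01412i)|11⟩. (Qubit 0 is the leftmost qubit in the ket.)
-0.9457|00⟩ + 0.04362|01⟩ + (0.09944 - 0.3061i)|10⟩ + (-0.01412 - 0.004587i)|11⟩

C-S leaves the control-|0⟩ kets |00⟩, |01⟩ unchanged and applies S to qubit 1 on the control-|1⟩ pair (|10⟩, |11⟩).
S = [[1, 0], [0, i]].
With a = amp(|10⟩) = (0.09944 - 0.3061i) and b = amp(|11⟩) = (-0.004587 + 0.01412i):
new amp(|10⟩) = (1)·a = (0.09944 - 0.3061i)
new amp(|11⟩) = (i)·b = (-0.01412 - 0.004587i)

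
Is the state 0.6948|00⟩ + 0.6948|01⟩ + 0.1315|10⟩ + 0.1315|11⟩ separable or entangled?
Separable

Writing the state as a|00⟩ + b|01⟩ + c|10⟩ + d|11⟩, it is a product state iff ad − bc = 0.
Here (a, b, c, d) = (0.6948, 0.6948, 0.1315, 0.1315): ad − bc = (0.6948)(0.1315) − (0.6948)(0.1315) = 0, so the state is separable.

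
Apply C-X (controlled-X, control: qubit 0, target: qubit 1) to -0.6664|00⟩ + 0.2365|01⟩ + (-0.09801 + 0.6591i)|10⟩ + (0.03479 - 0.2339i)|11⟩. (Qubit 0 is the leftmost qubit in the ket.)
-0.6664|00⟩ + 0.2365|01⟩ + (0.03479 - 0.2339i)|10⟩ + (-0.09801 + 0.6591i)|11⟩

C-X leaves the control-|0⟩ kets |00⟩, |01⟩ unchanged and applies X to qubit 1 on the control-|1⟩ pair (|10⟩, |11⟩).
X = [[0, 1], [1, 0]].
With a = amp(|10⟩) = (-0.09801 + 0.6591i) and b = amp(|11⟩) = (0.03479 - 0.2339i):
new amp(|10⟩) = (1)·b = (0.03479 - 0.2339i)
new amp(|11⟩) = (1)·a = (-0.09801 + 0.6591i)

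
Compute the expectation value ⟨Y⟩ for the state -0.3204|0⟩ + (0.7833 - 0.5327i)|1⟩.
0.3414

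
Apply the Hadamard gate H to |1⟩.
1/√2|0⟩ - 1/√2|1⟩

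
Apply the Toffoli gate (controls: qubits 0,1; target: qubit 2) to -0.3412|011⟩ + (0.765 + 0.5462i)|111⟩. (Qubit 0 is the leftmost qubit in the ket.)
-0.3412|011⟩ + (0.765 + 0.5462i)|110⟩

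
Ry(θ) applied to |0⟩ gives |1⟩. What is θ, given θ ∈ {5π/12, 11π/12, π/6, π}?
π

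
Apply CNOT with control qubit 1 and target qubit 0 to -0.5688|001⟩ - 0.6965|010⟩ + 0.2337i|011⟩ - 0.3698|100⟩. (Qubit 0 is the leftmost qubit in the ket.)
-0.5688|001⟩ - 0.3698|100⟩ - 0.6965|110⟩ + 0.2337i|111⟩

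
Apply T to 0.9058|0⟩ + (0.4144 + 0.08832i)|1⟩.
0.9058|0⟩ + (0.2306 + 0.3555i)|1⟩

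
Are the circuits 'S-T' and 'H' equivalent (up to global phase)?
No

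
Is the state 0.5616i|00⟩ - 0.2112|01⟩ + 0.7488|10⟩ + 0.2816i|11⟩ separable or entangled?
Separable

Writing the state as a|00⟩ + b|01⟩ + c|10⟩ + d|11⟩, it is a product state iff ad − bc = 0.
Here (a, b, c, d) = (0.5616i, -0.2112, 0.7488, 0.2816i): ad − bc = (0.5616i)(0.2816i) − (-0.2112)(0.7488) = 0, so the state is separable.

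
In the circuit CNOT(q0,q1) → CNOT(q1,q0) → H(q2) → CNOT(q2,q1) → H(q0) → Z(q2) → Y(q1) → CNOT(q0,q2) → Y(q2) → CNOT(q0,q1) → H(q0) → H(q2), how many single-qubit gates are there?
7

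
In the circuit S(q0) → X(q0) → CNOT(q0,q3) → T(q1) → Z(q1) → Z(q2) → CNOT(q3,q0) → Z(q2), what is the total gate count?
8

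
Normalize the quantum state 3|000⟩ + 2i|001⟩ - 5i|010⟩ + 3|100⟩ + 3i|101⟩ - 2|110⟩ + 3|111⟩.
0.3612|000⟩ + 0.2408i|001⟩ - 0.6019i|010⟩ + 0.3612|100⟩ + 0.3612i|101⟩ - 0.2408|110⟩ + 0.3612|111⟩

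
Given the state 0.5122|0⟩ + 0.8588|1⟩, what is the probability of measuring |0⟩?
0.2623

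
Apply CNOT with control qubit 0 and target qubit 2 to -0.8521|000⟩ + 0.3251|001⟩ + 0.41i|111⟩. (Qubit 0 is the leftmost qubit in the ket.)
-0.8521|000⟩ + 0.3251|001⟩ + 0.41i|110⟩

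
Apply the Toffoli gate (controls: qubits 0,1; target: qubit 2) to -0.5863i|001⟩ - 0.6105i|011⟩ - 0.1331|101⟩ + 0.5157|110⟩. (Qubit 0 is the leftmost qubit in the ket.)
-0.5863i|001⟩ - 0.6105i|011⟩ - 0.1331|101⟩ + 0.5157|111⟩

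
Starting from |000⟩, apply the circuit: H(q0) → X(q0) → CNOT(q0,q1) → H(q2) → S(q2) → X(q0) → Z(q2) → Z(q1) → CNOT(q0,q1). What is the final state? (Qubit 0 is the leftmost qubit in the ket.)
-1/2|010⟩ + (1/2)i|011⟩ + 1/2|110⟩ - (1/2)i|111⟩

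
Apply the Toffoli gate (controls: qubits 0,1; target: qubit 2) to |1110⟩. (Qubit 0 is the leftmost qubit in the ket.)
|1100⟩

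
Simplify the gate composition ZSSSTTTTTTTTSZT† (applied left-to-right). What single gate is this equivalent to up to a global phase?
T†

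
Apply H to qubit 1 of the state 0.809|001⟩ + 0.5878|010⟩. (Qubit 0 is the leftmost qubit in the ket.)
0.4156|000⟩ + 0.572|001⟩ - 0.4156|010⟩ + 0.572|011⟩

H on qubit 1 mixes each pair of kets that differ only in qubit 1: amplitudes (a, b) of (|…0…⟩, |…1…⟩) become ((a + b)/√2, (a − b)/√2). Kets absent from the input have amplitude 0.
(|000⟩, |010⟩): (a, b) = (0, 0.5878) → (0.4156, -0.4156)
(|001⟩, |011⟩): (a, b) = (0.809, 0) → (0.572, 0.572)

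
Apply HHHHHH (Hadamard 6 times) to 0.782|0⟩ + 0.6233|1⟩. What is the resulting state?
0.782|0⟩ + 0.6233|1⟩

H² = I, so an even number of Hadamards cancels: H^6 = I and the state is unchanged.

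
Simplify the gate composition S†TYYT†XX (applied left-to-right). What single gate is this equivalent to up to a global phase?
S†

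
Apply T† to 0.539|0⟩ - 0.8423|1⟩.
0.539|0⟩ + (-0.5956 + 0.5956i)|1⟩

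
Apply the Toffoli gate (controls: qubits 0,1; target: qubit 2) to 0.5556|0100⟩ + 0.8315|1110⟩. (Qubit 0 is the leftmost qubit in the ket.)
0.5556|0100⟩ + 0.8315|1100⟩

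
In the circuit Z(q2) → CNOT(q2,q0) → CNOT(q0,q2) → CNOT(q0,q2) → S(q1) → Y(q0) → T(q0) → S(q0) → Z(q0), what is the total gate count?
9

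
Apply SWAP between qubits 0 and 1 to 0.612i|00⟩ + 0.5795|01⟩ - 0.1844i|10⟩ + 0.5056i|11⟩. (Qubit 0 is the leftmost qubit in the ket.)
0.612i|00⟩ - 0.1844i|01⟩ + 0.5795|10⟩ + 0.5056i|11⟩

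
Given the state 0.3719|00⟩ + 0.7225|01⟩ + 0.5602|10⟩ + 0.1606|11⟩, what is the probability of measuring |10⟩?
0.3138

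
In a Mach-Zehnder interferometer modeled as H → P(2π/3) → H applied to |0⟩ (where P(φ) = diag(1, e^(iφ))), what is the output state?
(0.25 + 0.433i)|0⟩ + (0.75 - 0.433i)|1⟩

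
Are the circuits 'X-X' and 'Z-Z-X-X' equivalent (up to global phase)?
Yes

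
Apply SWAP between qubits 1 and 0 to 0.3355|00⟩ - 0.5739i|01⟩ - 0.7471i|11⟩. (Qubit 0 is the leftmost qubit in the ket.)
0.3355|00⟩ - 0.5739i|10⟩ - 0.7471i|11⟩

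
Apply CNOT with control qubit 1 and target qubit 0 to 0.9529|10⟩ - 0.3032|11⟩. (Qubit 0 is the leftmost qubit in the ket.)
-0.3032|01⟩ + 0.9529|10⟩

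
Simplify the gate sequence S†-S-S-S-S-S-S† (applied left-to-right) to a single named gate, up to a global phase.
S†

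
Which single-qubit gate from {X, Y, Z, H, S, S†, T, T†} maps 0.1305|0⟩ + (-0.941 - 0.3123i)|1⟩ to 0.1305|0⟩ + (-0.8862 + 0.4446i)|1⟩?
T†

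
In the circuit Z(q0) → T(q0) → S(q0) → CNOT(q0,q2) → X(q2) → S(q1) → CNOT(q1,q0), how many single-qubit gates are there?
5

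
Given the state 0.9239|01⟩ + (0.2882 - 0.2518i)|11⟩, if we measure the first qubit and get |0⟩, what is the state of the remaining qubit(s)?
|1⟩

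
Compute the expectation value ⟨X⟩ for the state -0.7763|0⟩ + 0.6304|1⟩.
-0.9788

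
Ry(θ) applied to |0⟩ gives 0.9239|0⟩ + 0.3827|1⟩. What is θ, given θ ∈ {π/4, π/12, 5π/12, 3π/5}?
π/4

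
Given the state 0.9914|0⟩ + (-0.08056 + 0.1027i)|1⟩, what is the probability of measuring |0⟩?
0.9829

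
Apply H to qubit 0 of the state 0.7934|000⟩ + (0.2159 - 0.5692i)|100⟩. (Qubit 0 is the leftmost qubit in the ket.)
(0.7137 - 0.4025i)|000⟩ + (0.4084 + 0.4025i)|100⟩

H on qubit 0 mixes each pair of kets that differ only in qubit 0: amplitudes (a, b) of (|…0…⟩, |…1…⟩) become ((a + b)/√2, (a − b)/√2). Kets absent from the input have amplitude 0.
(|000⟩, |100⟩): (a, b) = (0.7934, (0.2159 - 0.5692i)) → ((0.7137 - 0.4025i), (0.4084 + 0.4025i))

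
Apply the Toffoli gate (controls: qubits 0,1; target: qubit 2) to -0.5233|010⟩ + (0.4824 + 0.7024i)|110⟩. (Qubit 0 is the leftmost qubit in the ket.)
-0.5233|010⟩ + (0.4824 + 0.7024i)|111⟩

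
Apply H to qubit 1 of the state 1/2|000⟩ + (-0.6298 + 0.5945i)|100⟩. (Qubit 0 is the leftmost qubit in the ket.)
1/√8|000⟩ + 1/√8|010⟩ + (-0.4453 + 0.4204i)|100⟩ + (-0.4453 + 0.4204i)|110⟩

H on qubit 1 mixes each pair of kets that differ only in qubit 1: amplitudes (a, b) of (|…0…⟩, |…1…⟩) become ((a + b)/√2, (a − b)/√2). Kets absent from the input have amplitude 0.
(|000⟩, |010⟩): (a, b) = (1/2, 0) → (1/√8, 1/√8)
(|100⟩, |110⟩): (a, b) = ((-0.6298 + 0.5945i), 0) → ((-0.4453 + 0.4204i), (-0.4453 + 0.4204i))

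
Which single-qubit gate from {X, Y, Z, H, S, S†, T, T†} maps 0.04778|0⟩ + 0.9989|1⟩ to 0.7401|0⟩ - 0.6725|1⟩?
H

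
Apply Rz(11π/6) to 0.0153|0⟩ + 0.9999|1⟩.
(-0.01478 - 0.00396i)|0⟩ + (-0.9658 + 0.2588i)|1⟩

Rz(11π/6) = [[e^(−iθ/2), 0], [0, e^(iθ/2)]] with e^(±iθ/2) = cos(θ/2) ± i·sin(θ/2); θ = 11π/6, cos(θ/2) ≈ -0.965926, sin(θ/2) ≈ 0.258819.
With a = amp(|0⟩) = 0.0153 and b = amp(|1⟩) = 0.9999:
new amp(|0⟩) = (-0.965926 - 0.258819i)·a = (-0.01478 - 0.00396i)
new amp(|1⟩) = (-0.965926 + 0.258819i)·b = (-0.9658 + 0.2588i)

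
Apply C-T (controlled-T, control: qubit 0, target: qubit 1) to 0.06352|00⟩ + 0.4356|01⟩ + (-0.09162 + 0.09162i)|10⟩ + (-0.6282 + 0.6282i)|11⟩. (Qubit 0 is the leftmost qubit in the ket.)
0.06352|00⟩ + 0.4356|01⟩ + (-0.09162 + 0.09162i)|10⟩ - 0.8884|11⟩

C-T leaves the control-|0⟩ kets |00⟩, |01⟩ unchanged and applies T to qubit 1 on the control-|1⟩ pair (|10⟩, |11⟩).
T = [[1, 0], [0, (1/√2 + (1/√2)i)]].
With a = amp(|10⟩) = (-0.09162 + 0.09162i) and b = amp(|11⟩) = (-0.6282 + 0.6282i):
new amp(|10⟩) = (1)·a = (-0.09162 + 0.09162i)
new amp(|11⟩) = (1/√2 + (1/√2)i)·b = -0.8884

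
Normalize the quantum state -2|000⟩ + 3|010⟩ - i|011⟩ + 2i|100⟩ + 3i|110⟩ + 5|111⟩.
-0.2774|000⟩ + 0.416|010⟩ - 0.1387i|011⟩ + 0.2774i|100⟩ + 0.416i|110⟩ + 0.6934|111⟩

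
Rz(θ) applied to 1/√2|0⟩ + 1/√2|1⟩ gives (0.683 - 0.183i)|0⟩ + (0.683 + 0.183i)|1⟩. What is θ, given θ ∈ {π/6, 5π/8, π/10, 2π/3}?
π/6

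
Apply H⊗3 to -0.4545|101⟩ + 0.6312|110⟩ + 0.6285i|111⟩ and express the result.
(0.06247 + 0.2222i)|000⟩ + (0.3839 - 0.2222i)|001⟩ + (-0.3839 - 0.2222i)|010⟩ + (-0.06247 + 0.2222i)|011⟩ + (-0.06247 - 0.2222i)|100⟩ + (-0.3839 + 0.2222i)|101⟩ + (0.3839 + 0.2222i)|110⟩ + (0.06247 - 0.2222i)|111⟩

H⊗3 gives amp(|y⟩) = (1/2√2) Σ_x (−1)^(x·y) amp(|x⟩), where x·y is the number of positions in which both x and y have a 1.
|000⟩: (-0.4545 + 0.6312 + 0.6285i)/(2√2) = (0.06247 + 0.2222i)
|001⟩: (0.4545 + 0.6312 - 0.6285i)/(2√2) = (0.3839 - 0.2222i)
|010⟩: (-0.4545 - 0.6312 - 0.6285i)/(2√2) = (-0.3839 - 0.2222i)
|011⟩: (0.4545 - 0.6312 + 0.6285i)/(2√2) = (-0.06247 + 0.2222i)
|100⟩: (0.4545 - 0.6312 - 0.6285i)/(2√2) = (-0.06247 - 0.2222i)
|101⟩: (-0.4545 - 0.6312 + 0.6285i)/(2√2) = (-0.3839 + 0.2222i)
|110⟩: (0.4545 + 0.6312 + 0.6285i)/(2√2) = (0.3839 + 0.2222i)
|111⟩: (-0.4545 + 0.6312 - 0.6285i)/(2√2) = (0.06247 - 0.2222i)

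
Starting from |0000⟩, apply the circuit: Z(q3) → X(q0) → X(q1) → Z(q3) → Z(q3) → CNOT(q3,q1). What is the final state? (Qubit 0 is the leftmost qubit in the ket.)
|1100⟩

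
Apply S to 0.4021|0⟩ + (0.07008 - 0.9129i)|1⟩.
0.4021|0⟩ + (0.9129 + 0.07008i)|1⟩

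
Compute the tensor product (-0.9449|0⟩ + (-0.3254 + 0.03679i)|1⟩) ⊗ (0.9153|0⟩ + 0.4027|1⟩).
-0.8649|00⟩ - 0.3805|01⟩ + (-0.2978 + 0.03367i)|10⟩ + (-0.131 + 0.01482i)|11⟩

amp(|b₁b₂…⟩) = product of the factor amplitudes for bits b₁, b₂, …; only kets whose every factor amplitude is nonzero survive.
|00⟩: (-0.9449)(0.9153) = -0.8649
|01⟩: (-0.9449)(0.4027) = -0.3805
|10⟩: (-0.3254 + 0.03679i)(0.9153) = (-0.2978 + 0.03367i)
|11⟩: (-0.3254 + 0.03679i)(0.4027) = (-0.131 + 0.01482i)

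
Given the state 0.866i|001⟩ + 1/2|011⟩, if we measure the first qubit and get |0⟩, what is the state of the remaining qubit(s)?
0.866i|01⟩ + 0.5|11⟩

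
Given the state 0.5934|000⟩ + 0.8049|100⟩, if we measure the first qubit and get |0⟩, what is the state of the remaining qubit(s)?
|00⟩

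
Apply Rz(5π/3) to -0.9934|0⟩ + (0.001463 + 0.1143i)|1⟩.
(0.8603 + 0.4967i)|0⟩ + (-0.05842 - 0.09826i)|1⟩

Rz(5π/3) = [[e^(−iθ/2), 0], [0, e^(iθ/2)]] with e^(±iθ/2) = cos(θ/2) ± i·sin(θ/2); θ = 5π/3, cos(θ/2) ≈ -0.866025, sin(θ/2) ≈ 0.5.
With a = amp(|0⟩) = -0.9934 and b = amp(|1⟩) = (0.001463 + 0.1143i):
new amp(|0⟩) = (-0.866025 - 0.5i)·a = (0.8603 + 0.4967i)
new amp(|1⟩) = (-0.866025 + 0.5i)·b = (-0.05842 - 0.09826i)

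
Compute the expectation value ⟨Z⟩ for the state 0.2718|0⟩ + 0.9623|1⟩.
-0.8521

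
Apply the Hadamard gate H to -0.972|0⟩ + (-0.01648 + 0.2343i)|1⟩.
(-0.699 + 0.1657i)|0⟩ + (-0.6757 - 0.1657i)|1⟩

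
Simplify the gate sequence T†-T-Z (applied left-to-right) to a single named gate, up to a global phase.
Z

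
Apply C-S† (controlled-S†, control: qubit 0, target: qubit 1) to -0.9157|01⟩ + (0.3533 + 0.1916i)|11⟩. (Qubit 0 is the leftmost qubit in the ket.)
-0.9157|01⟩ + (0.1916 - 0.3533i)|11⟩

C-S† leaves the control-|0⟩ kets |00⟩, |01⟩ unchanged and applies S† to qubit 1 on the control-|1⟩ pair (|10⟩, |11⟩).
S† = [[1, 0], [0, -i]].
With a = amp(|10⟩) = 0 and b = amp(|11⟩) = (0.3533 + 0.1916i):
new amp(|10⟩) = (1)·a = 0
new amp(|11⟩) = (-i)·b = (0.1916 - 0.3533i)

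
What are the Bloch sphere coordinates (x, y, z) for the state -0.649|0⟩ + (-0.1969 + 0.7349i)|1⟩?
(0.2556, -0.9539, -0.1576)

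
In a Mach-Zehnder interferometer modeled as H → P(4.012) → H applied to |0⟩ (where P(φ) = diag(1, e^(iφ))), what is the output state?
(0.1777 - 0.3823i)|0⟩ + (0.8223 + 0.3823i)|1⟩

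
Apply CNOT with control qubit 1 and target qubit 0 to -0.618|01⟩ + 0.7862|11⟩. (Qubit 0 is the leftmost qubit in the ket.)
0.7862|01⟩ - 0.618|11⟩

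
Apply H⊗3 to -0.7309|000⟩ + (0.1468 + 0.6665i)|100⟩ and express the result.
(-0.2065 + 0.2356i)|000⟩ + (-0.2065 + 0.2356i)|001⟩ + (-0.2065 + 0.2356i)|010⟩ + (-0.2065 + 0.2356i)|011⟩ + (-0.3103 - 0.2356i)|100⟩ + (-0.3103 - 0.2356i)|101⟩ + (-0.3103 - 0.2356i)|110⟩ + (-0.3103 - 0.2356i)|111⟩

H⊗3 gives amp(|y⟩) = (1/2√2) Σ_x (−1)^(x·y) amp(|x⟩), where x·y is the number of positions in which both x and y have a 1.
|000⟩: (-0.7309 + (0.1468 + 0.6665i))/(2√2) = (-0.2065 + 0.2356i)
|001⟩: (-0.7309 + (0.1468 + 0.6665i))/(2√2) = (-0.2065 + 0.2356i)
|010⟩: (-0.7309 + (0.1468 + 0.6665i))/(2√2) = (-0.2065 + 0.2356i)
|011⟩: (-0.7309 + (0.1468 + 0.6665i))/(2√2) = (-0.2065 + 0.2356i)
|100⟩: (-0.7309 - (0.1468 + 0.6665i))/(2√2) = (-0.3103 - 0.2356i)
|101⟩: (-0.7309 - (0.1468 + 0.6665i))/(2√2) = (-0.3103 - 0.2356i)
|110⟩: (-0.7309 - (0.1468 + 0.6665i))/(2√2) = (-0.3103 - 0.2356i)
|111⟩: (-0.7309 - (0.1468 + 0.6665i))/(2√2) = (-0.3103 - 0.2356i)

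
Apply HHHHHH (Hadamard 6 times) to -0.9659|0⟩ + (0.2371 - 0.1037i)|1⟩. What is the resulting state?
-0.9659|0⟩ + (0.2371 - 0.1037i)|1⟩

H² = I, so an even number of Hadamards cancels: H^6 = I and the state is unchanged.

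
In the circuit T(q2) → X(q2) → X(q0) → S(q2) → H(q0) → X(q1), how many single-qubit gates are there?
6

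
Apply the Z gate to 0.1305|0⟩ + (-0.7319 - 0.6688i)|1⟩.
0.1305|0⟩ + (0.7319 + 0.6688i)|1⟩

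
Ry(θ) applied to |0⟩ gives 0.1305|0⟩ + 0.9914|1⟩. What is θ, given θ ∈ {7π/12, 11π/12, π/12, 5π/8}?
11π/12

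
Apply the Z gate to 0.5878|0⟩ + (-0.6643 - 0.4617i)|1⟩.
0.5878|0⟩ + (0.6643 + 0.4617i)|1⟩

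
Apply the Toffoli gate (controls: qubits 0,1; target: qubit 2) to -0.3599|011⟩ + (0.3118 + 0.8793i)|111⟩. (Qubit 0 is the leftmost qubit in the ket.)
-0.3599|011⟩ + (0.3118 + 0.8793i)|110⟩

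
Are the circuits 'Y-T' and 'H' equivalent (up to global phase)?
No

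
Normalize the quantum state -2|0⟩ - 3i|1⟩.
-0.5547|0⟩ - 0.8321i|1⟩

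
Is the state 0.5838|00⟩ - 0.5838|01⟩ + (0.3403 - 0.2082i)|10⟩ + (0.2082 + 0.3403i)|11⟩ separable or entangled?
Entangled

Writing the state as a|00⟩ + b|01⟩ + c|10⟩ + d|11⟩, it is a product state iff ad − bc = 0.
Here (a, b, c, d) = (0.5838, -0.5838, (0.3403 - 0.2082i), (0.2082 + 0.3403i)): ad − bc = (0.5838)(0.2082 + 0.3403i) − (-0.5838)(0.3403 - 0.2082i) = (0.3202 + 0.07712i) ≠ 0, so the state is entangled.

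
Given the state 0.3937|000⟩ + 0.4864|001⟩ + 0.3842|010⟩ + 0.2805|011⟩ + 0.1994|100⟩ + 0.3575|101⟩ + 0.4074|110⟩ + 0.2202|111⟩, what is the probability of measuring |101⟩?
0.1278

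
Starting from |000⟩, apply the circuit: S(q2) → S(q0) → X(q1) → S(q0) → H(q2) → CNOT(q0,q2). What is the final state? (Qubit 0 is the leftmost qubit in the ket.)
1/√2|010⟩ + 1/√2|011⟩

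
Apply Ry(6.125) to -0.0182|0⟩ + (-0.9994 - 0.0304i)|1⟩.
(0.09711 + 0.002402i)|0⟩ + (0.9948 + 0.0303i)|1⟩

Ry(6.125) = [[cos(θ/2), −sin(θ/2)], [sin(θ/2), cos(θ/2)]]; θ = 6.125, cos(θ/2) ≈ -0.996874, sin(θ/2) ≈ 0.0790102.
With a = amp(|0⟩) = -0.0182 and b = amp(|1⟩) = (-0.9994 - 0.0304i):
new amp(|0⟩) = (-0.996874)·a + (-0.0790102)·b = (0.09711 + 0.002402i)
new amp(|1⟩) = (0.0790102)·a + (-0.996874)·b = (0.9948 + 0.0303i)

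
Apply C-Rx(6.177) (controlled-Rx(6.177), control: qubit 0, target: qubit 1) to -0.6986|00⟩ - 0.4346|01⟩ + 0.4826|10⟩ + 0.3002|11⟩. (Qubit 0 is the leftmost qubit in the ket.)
-0.6986|00⟩ - 0.4346|01⟩ + (-0.4819 - 0.01593i)|10⟩ + (-0.2998 - 0.02561i)|11⟩

C-Rx(6.177) leaves the control-|0⟩ kets |00⟩, |01⟩ unchanged and applies Rx(6.177) to qubit 1 on the control-|1⟩ pair (|10⟩, |11⟩).
Rx(6.177) = [[cos(θ/2), −i·sin(θ/2)], [−i·sin(θ/2), cos(θ/2)]]; θ = 6.177, cos(θ/2) ≈ -0.998591, sin(θ/2) ≈ 0.0530677.
With a = amp(|10⟩) = 0.4826 and b = amp(|11⟩) = 0.3002:
new amp(|10⟩) = (-0.998591)·a + (-0.0530677i)·b = (-0.4819 - 0.01593i)
new amp(|11⟩) = (-0.0530677i)·a + (-0.998591)·b = (-0.2998 - 0.02561i)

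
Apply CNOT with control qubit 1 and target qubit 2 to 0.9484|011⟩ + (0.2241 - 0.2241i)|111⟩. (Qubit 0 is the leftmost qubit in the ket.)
0.9484|010⟩ + (0.2241 - 0.2241i)|110⟩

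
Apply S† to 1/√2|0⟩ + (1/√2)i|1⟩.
1/√2|0⟩ + 1/√2|1⟩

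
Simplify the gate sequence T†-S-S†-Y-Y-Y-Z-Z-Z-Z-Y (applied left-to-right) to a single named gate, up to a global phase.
T†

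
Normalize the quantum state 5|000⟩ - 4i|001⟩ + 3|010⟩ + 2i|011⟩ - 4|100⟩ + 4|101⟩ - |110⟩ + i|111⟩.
0.533|000⟩ - 0.4264i|001⟩ + 0.3198|010⟩ + 0.2132i|011⟩ - 0.4264|100⟩ + 0.4264|101⟩ - 0.1066|110⟩ + 0.1066i|111⟩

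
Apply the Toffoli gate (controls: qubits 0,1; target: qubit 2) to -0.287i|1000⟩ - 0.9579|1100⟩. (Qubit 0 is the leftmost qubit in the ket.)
-0.287i|1000⟩ - 0.9579|1110⟩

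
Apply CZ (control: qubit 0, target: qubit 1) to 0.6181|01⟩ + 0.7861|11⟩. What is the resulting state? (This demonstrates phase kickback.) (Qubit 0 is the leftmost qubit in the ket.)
0.6181|01⟩ - 0.7861|11⟩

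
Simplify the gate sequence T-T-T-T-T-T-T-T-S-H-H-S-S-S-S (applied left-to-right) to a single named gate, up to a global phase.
S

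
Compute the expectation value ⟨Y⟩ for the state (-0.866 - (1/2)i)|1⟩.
0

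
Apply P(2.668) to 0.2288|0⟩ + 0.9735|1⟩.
0.2288|0⟩ + (-0.8664 + 0.444i)|1⟩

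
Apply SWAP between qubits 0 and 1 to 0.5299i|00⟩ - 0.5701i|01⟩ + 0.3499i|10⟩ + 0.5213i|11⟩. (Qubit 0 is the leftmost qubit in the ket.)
0.5299i|00⟩ + 0.3499i|01⟩ - 0.5701i|10⟩ + 0.5213i|11⟩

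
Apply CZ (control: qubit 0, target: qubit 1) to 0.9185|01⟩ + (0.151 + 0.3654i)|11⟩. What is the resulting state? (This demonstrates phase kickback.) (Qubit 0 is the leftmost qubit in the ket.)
0.9185|01⟩ + (-0.151 - 0.3654i)|11⟩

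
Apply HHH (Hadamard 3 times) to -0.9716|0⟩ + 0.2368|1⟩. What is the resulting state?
-0.5196|0⟩ - 0.8545|1⟩

H² = I, so H^3 = H: a single Hadamard. With (a, b) = (-0.9716, 0.2368), H gives ((a + b)/√2, (a − b)/√2) = (-0.5196, -0.8545).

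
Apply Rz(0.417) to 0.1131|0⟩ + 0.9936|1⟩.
(0.1107 - 0.02341i)|0⟩ + (0.9721 + 0.2057i)|1⟩

Rz(0.417) = [[e^(−iθ/2), 0], [0, e^(iθ/2)]] with e^(±iθ/2) = cos(θ/2) ± i·sin(θ/2); θ = 0.417, cos(θ/2) ≈ 0.978343, sin(θ/2) ≈ 0.206993.
With a = amp(|0⟩) = 0.1131 and b = amp(|1⟩) = 0.9936:
new amp(|0⟩) = (0.978343 - 0.206993i)·a = (0.1107 - 0.02341i)
new amp(|1⟩) = (0.978343 + 0.206993i)·b = (0.9721 + 0.2057i)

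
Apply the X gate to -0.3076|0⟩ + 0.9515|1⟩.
0.9515|0⟩ - 0.3076|1⟩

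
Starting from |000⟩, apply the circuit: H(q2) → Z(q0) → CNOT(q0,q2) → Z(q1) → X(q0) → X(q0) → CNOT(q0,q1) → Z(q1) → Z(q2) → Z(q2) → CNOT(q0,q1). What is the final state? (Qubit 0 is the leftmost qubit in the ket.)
1/√2|000⟩ + 1/√2|001⟩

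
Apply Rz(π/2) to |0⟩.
(1/√2 - (1/√2)i)|0⟩

Rz(π/2) = [[e^(−iθ/2), 0], [0, e^(iθ/2)]] with e^(±iθ/2) = cos(θ/2) ± i·sin(θ/2); θ = π/2, cos(θ/2) ≈ 0.707107, sin(θ/2) ≈ 0.707107.
With a = amp(|0⟩) = 1 and b = amp(|1⟩) = 0:
new amp(|0⟩) = (0.707107 - 0.707107i)·a = (1/√2 - (1/√2)i)
new amp(|1⟩) = (0.707107 + 0.707107i)·b = 0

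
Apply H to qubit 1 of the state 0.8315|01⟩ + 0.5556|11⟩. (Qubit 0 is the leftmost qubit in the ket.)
0.588|00⟩ - 0.588|01⟩ + 0.3929|10⟩ - 0.3929|11⟩

H on qubit 1 mixes each pair of kets that differ only in qubit 1: amplitudes (a, b) of (|…0…⟩, |…1…⟩) become ((a + b)/√2, (a − b)/√2). Kets absent from the input have amplitude 0.
(|00⟩, |01⟩): (a, b) = (0, 0.8315) → (0.588, -0.588)
(|10⟩, |11⟩): (a, b) = (0, 0.5556) → (0.3929, -0.3929)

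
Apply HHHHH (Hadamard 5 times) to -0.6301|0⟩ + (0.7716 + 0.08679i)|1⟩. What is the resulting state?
(0.1001 + 0.06137i)|0⟩ + (-0.9912 - 0.06137i)|1⟩

H² = I, so H^5 = H: a single Hadamard. With (a, b) = (-0.6301, (0.7716 + 0.08679i)), H gives ((a + b)/√2, (a − b)/√2) = ((0.1001 + 0.06137i), (-0.9912 - 0.06137i)).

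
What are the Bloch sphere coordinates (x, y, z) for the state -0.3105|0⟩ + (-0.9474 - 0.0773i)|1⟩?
(0.5883, 0.048, -0.8071)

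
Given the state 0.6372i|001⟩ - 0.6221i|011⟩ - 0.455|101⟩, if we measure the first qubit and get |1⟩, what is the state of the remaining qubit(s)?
-|01⟩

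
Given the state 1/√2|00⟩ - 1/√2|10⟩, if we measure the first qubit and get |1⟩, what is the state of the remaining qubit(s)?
-|0⟩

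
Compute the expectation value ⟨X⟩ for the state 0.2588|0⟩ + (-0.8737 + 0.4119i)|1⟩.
-0.4522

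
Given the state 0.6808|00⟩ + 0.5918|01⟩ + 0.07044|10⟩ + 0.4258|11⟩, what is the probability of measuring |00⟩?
0.4635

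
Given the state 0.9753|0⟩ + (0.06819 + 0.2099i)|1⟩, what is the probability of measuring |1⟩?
0.04871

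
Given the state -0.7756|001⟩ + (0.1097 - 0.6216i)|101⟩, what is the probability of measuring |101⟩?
0.3984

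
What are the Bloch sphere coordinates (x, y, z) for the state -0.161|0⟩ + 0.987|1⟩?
(-0.3178, 0, -0.9482)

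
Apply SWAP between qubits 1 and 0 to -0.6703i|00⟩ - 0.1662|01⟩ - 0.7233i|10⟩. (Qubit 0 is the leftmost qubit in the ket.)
-0.6703i|00⟩ - 0.7233i|01⟩ - 0.1662|10⟩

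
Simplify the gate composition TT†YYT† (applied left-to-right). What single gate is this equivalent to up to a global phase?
T†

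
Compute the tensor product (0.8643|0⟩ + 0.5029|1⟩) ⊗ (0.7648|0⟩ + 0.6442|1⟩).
0.661|00⟩ + 0.5568|01⟩ + 0.3846|10⟩ + 0.324|11⟩

amp(|b₁b₂…⟩) = product of the factor amplitudes for bits b₁, b₂, …; only kets whose every factor amplitude is nonzero survive.
|00⟩: (0.8643)(0.7648) = 0.661
|01⟩: (0.8643)(0.6442) = 0.5568
|10⟩: (0.5029)(0.7648) = 0.3846
|11⟩: (0.5029)(0.6442) = 0.324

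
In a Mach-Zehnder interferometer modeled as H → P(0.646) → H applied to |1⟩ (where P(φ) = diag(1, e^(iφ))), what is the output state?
(0.1008 - 0.301i)|0⟩ + (0.8992 + 0.301i)|1⟩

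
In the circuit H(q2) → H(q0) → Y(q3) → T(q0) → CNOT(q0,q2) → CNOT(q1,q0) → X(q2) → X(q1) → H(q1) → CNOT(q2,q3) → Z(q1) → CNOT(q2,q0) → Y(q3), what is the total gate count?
13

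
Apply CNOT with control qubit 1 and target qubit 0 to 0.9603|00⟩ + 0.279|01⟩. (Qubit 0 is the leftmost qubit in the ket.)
0.9603|00⟩ + 0.279|11⟩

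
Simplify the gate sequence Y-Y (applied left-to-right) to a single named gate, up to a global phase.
I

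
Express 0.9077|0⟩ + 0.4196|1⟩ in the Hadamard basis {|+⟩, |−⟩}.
0.9385|+⟩ + 0.3451|−⟩

With |ψ⟩ = α|0⟩ + β|1⟩, the Hadamard-basis coefficients are ⟨+|ψ⟩ = (α + β)/√2 and ⟨−|ψ⟩ = (α − β)/√2.
Here α = 0.9077, β = 0.4196: (α + β)/√2 = 0.9385, (α − β)/√2 = 0.3451.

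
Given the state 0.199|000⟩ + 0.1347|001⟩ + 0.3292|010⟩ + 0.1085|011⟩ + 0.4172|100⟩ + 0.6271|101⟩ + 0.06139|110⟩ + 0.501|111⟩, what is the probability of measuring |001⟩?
0.01814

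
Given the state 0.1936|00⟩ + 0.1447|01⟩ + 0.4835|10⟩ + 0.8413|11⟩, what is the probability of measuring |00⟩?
0.03748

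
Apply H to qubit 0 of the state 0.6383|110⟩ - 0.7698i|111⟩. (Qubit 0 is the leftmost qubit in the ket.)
0.4513|010⟩ - 0.5443i|011⟩ - 0.4513|110⟩ + 0.5443i|111⟩

H on qubit 0 mixes each pair of kets that differ only in qubit 0: amplitudes (a, b) of (|…0…⟩, |…1…⟩) become ((a + b)/√2, (a − b)/√2). Kets absent from the input have amplitude 0.
(|010⟩, |110⟩): (a, b) = (0, 0.6383) → (0.4513, -0.4513)
(|011⟩, |111⟩): (a, b) = (0, -0.7698i) → (-0.5443i, 0.5443i)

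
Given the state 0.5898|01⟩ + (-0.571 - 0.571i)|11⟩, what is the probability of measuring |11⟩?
0.6521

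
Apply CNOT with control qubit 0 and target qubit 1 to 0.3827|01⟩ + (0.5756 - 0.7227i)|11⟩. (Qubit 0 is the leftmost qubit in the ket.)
0.3827|01⟩ + (0.5756 - 0.7227i)|10⟩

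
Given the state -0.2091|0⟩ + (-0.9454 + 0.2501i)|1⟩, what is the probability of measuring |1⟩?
0.9563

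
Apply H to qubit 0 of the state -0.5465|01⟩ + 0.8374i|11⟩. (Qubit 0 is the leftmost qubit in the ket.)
(-0.3864 + 0.5921i)|01⟩ + (-0.3864 - 0.5921i)|11⟩

H on qubit 0 mixes each pair of kets that differ only in qubit 0: amplitudes (a, b) of (|…0…⟩, |…1…⟩) become ((a + b)/√2, (a − b)/√2). Kets absent from the input have amplitude 0.
(|01⟩, |11⟩): (a, b) = (-0.5465, 0.8374i) → ((-0.3864 + 0.5921i), (-0.3864 - 0.5921i))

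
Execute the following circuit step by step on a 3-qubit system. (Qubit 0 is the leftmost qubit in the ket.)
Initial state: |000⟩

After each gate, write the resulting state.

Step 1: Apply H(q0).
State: 1/√2|000⟩ + 1/√2|100⟩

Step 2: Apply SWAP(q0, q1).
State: 1/√2|000⟩ + 1/√2|010⟩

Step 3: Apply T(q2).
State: 1/√2|000⟩ + 1/√2|010⟩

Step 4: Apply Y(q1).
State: -(1/√2)i|000⟩ + (1/√2)i|010⟩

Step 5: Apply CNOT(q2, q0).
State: -(1/√2)i|000⟩ + (1/√2)i|010⟩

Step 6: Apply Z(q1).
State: -(1/√2)i|000⟩ - (1/√2)i|010⟩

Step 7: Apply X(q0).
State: -(1/√2)i|100⟩ - (1/√2)i|110⟩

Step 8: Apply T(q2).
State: -(1/√2)i|100⟩ - (1/√2)i|110⟩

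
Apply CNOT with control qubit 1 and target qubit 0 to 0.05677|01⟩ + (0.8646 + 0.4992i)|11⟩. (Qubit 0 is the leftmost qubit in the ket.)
(0.8646 + 0.4992i)|01⟩ + 0.05677|11⟩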